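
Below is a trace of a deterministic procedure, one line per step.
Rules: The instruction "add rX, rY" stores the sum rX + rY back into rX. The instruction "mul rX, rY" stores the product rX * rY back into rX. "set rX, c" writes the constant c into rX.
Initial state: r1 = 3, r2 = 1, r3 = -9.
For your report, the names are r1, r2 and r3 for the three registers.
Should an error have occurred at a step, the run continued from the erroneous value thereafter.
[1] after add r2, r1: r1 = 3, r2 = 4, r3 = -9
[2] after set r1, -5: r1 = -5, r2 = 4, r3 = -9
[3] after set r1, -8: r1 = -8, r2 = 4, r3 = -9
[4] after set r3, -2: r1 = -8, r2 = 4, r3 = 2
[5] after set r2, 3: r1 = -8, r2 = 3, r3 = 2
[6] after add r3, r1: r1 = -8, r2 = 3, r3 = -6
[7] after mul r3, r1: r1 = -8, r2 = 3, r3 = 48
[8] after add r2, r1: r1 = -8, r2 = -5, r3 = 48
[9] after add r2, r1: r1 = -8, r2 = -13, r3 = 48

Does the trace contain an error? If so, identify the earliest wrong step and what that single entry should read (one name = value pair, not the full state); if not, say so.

step 4, r3 = -2

Recomputing the run from the initial state:
step 1: r1 = 3, r2 = 4, r3 = -9
step 2: r1 = -5, r2 = 4, r3 = -9
step 3: r1 = -8, r2 = 4, r3 = -9
step 4: r1 = -8, r2 = 4, r3 = -2
step 5: r1 = -8, r2 = 3, r3 = -2
step 6: r1 = -8, r2 = 3, r3 = -10
step 7: r1 = -8, r2 = 3, r3 = 80
step 8: r1 = -8, r2 = -5, r3 = 80
step 9: r1 = -8, r2 = -13, r3 = 80
The first disagreement with the trace is at step 4, where the value should be r3 = -2.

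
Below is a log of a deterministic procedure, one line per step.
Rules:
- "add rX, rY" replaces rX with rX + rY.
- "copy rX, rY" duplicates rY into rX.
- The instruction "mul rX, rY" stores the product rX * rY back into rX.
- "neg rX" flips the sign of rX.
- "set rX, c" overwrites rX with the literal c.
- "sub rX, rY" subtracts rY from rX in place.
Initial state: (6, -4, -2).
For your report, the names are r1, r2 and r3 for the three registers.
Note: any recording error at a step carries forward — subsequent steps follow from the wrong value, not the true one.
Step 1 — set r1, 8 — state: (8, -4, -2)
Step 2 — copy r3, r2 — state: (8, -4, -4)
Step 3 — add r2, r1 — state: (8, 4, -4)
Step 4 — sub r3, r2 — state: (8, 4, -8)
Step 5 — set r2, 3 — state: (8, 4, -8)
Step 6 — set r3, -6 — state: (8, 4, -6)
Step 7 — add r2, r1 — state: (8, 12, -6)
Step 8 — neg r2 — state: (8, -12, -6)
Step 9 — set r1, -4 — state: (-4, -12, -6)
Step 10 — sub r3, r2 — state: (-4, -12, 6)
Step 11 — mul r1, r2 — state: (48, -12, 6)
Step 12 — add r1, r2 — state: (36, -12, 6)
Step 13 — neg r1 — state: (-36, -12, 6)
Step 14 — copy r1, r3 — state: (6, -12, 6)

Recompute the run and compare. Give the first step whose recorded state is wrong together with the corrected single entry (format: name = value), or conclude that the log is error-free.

step 1: r1 = 8 -> consistent with the log
step 2: r3 = -4 -> confirmed correct
step 3: r2 = -4 + 8 = 4 -> matches
step 4: r3 = -4 - 4 = -8 -> confirmed correct
step 5: r2 = 3 -> this is not what the log shows
Step 5 is the first one off; corrected, r2 = 3.

step 5, r2 = 3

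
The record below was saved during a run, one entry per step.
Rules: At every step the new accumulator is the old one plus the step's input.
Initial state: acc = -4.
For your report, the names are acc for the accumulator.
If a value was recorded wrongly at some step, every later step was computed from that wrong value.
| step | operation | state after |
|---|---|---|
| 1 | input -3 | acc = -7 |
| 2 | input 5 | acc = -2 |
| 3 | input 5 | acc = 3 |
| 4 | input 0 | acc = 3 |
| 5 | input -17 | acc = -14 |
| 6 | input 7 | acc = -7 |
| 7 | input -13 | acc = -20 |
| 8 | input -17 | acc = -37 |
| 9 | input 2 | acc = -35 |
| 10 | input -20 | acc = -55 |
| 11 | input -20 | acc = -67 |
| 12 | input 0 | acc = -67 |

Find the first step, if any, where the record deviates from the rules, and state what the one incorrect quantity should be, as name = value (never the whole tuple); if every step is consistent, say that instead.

Recomputing the run from the initial state:
step 1: acc = -7
step 2: acc = -2
step 3: acc = 3
step 4: acc = 3
step 5: acc = -14
step 6: acc = -7
step 7: acc = -20
step 8: acc = -37
step 9: acc = -35
step 10: acc = -55
step 11: acc = -75
step 12: acc = -75
The first disagreement with the record is at step 11, where the value should be acc = -75.

step 11, acc = -75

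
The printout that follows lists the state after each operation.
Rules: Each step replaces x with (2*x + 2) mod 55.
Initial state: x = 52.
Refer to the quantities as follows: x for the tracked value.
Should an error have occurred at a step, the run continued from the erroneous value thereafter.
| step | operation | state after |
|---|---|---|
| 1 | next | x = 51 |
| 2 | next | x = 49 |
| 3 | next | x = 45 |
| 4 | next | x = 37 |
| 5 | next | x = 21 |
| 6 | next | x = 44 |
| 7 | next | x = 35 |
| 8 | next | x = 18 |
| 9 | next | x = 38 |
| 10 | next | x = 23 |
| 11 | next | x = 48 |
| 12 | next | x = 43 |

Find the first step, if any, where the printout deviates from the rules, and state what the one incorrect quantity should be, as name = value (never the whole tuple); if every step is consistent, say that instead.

step 8, x = 17

Recomputing the run from the initial state:
step 1: x = 51
step 2: x = 49
step 3: x = 45
step 4: x = 37
step 5: x = 21
step 6: x = 44
step 7: x = 35
step 8: x = 17
step 9: x = 36
step 10: x = 19
step 11: x = 40
step 12: x = 27
The first disagreement with the printout is at step 8, where the value should be x = 17.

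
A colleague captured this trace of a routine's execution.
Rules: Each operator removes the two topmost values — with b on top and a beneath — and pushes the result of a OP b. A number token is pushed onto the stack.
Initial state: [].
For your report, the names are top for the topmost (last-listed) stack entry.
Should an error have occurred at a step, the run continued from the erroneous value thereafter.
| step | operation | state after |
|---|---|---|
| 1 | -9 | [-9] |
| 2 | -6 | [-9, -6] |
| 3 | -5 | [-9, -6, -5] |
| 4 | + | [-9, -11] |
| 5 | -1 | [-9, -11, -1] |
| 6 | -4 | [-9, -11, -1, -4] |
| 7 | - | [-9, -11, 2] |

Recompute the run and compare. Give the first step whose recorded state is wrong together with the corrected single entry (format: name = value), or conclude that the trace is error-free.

step 7, top = 3

Recomputing the run from the initial state:
step 1: [-9]
step 2: [-9, -6]
step 3: [-9, -6, -5]
step 4: [-9, -11]
step 5: [-9, -11, -1]
step 6: [-9, -11, -1, -4]
step 7: [-9, -11, 3]
The first disagreement with the trace is at step 7, where the value should be top = 3.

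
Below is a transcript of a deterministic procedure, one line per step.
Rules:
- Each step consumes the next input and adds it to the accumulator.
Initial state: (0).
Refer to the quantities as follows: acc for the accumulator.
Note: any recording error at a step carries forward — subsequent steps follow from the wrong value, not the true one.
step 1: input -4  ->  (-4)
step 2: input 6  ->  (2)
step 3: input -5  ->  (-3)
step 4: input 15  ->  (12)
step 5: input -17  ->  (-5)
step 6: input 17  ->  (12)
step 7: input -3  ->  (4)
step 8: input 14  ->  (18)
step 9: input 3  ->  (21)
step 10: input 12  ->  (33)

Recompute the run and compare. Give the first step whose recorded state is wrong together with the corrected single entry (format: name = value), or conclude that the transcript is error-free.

Recomputing the run from the initial state:
step 1: acc = -4
step 2: acc = 2
step 3: acc = -3
step 4: acc = 12
step 5: acc = -5
step 6: acc = 12
step 7: acc = 9
step 8: acc = 23
step 9: acc = 26
step 10: acc = 38
The first disagreement with the transcript is at step 7, where the value should be acc = 9.

step 7, acc = 9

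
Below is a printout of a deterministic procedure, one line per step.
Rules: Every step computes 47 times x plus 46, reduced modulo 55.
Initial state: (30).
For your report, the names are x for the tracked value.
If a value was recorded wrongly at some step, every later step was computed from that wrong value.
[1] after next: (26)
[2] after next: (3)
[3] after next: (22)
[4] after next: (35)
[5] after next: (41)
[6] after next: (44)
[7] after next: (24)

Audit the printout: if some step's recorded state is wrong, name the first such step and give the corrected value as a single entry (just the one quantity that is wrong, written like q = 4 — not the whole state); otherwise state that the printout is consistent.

step 6, x = 48

1. x = (47*30 + 46) mod 55 = 26 (no discrepancy)
2. x = (47*26 + 46) mod 55 = 3 (confirmed correct)
3. x = (47*3 + 46) mod 55 = 22 (same as recorded)
4. x = (47*22 + 46) mod 55 = 35 (confirmed correct)
5. x = (47*35 + 46) mod 55 = 41 (confirmed correct)
6. x = (47*41 + 46) mod 55 = 48 (this is not what the printout shows)
First deviation found at step 6; the corrected entry is x = 48.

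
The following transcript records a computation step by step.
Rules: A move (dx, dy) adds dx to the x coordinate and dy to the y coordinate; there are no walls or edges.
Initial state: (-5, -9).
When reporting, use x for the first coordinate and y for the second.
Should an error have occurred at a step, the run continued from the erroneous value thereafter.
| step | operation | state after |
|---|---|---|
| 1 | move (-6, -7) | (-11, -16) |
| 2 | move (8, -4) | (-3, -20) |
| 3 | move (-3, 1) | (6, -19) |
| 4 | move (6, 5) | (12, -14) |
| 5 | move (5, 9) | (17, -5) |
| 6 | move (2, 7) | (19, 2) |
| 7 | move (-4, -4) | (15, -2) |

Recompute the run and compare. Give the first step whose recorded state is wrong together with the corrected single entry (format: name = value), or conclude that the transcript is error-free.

Step 1: x = -5 + (-6) = -11, y = -9 + (-7) = -16 — consistent with the transcript.
Step 2: x = -11 + (8) = -3, y = -16 + (-4) = -20 — matches.
Step 3: x = -3 + (-3) = -6, y = -20 + (1) = -19 — the transcript has a different value.
The earliest wrong entry is at step 3: it should read x = -6.

step 3, x = -6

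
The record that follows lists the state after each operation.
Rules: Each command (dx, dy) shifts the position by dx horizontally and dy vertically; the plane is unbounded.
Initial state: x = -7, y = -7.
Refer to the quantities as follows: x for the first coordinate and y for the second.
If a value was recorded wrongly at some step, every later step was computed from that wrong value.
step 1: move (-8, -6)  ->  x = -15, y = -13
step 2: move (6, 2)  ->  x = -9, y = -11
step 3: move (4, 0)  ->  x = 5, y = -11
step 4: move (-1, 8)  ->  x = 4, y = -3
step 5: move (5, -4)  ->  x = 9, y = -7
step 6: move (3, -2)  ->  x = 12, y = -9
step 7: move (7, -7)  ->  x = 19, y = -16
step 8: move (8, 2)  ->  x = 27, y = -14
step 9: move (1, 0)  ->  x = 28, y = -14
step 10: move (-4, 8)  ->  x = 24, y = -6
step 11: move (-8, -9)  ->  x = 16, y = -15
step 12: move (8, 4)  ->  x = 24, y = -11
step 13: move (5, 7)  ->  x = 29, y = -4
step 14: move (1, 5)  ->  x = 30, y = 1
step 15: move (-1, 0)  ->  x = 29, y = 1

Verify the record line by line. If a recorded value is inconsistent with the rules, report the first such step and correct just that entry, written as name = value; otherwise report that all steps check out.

step 3, x = -5

step 1: x = -7 + (-8) = -15, y = -7 + (-6) = -13 -> verified
step 2: x = -15 + (6) = -9, y = -13 + (2) = -11 -> checks out
step 3: x = -9 + (4) = -5, y = -11 + (0) = -11 -> the record has a different value
The earliest wrong entry is at step 3: it should read x = -5.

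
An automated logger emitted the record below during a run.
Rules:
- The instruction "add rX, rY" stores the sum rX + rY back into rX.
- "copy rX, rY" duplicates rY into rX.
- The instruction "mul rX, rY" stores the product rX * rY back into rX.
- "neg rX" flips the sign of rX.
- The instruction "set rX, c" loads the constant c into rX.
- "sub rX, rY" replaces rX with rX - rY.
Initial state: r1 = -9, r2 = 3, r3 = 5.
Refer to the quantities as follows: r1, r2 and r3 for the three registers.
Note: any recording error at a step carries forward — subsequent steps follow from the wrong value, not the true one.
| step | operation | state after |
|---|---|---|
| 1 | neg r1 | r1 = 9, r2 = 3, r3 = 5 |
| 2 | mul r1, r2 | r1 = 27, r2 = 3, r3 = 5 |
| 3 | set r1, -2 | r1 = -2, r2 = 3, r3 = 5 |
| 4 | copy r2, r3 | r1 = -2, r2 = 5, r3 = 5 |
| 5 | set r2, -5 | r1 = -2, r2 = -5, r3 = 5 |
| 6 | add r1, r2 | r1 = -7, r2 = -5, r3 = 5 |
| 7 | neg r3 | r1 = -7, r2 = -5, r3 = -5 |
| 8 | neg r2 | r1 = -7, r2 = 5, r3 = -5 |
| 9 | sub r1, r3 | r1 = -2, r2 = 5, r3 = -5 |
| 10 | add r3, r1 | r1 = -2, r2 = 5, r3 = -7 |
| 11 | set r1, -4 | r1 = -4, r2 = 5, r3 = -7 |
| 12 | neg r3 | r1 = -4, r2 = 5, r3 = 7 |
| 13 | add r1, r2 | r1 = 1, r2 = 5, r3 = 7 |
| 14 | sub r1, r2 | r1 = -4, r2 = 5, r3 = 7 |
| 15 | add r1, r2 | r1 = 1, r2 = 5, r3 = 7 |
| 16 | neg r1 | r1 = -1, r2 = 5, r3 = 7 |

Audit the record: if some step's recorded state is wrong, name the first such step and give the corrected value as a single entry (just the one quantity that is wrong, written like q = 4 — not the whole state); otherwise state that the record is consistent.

no error

Step 1: r1 = -(-9) = 9 — same as recorded.
Step 2: r1 = 9 * 3 = 27 — exactly as logged.
Step 3: r1 = -2 — no discrepancy.
Step 4: r2 = 5 — confirmed correct.
Step 5: r2 = -5 — exactly as logged.
Step 6: r1 = -2 + -5 = -7 — matches.
Step 7: r3 = -(5) = -5 — same as recorded.
Step 8: r2 = -(-5) = 5 — exactly as logged.
Step 9: r1 = -7 - -5 = -2 — consistent with the record.
Step 10: r3 = -5 + -2 = -7 — confirmed correct.
Step 11: r1 = -4 — no discrepancy.
Step 12: r3 = -(-7) = 7 — verified.
Step 13: r1 = -4 + 5 = 1 — exactly as logged.
Step 14: r1 = 1 - 5 = -4 — exactly as logged.
Step 15: r1 = -4 + 5 = 1 — verified.
Step 16: r1 = -(1) = -1 — consistent with the record.
No step deviates from the rules.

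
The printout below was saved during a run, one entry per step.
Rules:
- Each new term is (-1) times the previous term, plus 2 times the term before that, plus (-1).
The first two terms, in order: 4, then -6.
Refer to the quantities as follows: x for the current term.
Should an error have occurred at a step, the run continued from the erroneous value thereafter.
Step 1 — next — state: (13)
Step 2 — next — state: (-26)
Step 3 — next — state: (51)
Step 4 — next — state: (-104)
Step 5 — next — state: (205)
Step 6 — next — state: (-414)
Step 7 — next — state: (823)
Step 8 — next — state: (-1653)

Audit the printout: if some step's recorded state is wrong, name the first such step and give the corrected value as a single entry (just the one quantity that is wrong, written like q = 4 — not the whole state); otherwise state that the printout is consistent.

Recomputing the run from the initial state:
step 1: x = 13
step 2: x = -26
step 3: x = 51
step 4: x = -104
step 5: x = 205
step 6: x = -414
step 7: x = 823
step 8: x = -1652
The first disagreement with the printout is at step 8, where the value should be x = -1652.

step 8, x = -1652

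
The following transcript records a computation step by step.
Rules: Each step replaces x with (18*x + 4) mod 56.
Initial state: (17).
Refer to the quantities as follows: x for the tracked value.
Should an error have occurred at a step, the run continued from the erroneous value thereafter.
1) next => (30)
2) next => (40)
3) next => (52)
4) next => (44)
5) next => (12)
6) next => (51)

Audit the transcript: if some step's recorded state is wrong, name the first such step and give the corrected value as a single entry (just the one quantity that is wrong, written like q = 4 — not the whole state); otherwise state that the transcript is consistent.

step 6, x = 52

Recomputing the run from the initial state:
step 1: x = 30
step 2: x = 40
step 3: x = 52
step 4: x = 44
step 5: x = 12
step 6: x = 52
The first disagreement with the transcript is at step 6, where the value should be x = 52.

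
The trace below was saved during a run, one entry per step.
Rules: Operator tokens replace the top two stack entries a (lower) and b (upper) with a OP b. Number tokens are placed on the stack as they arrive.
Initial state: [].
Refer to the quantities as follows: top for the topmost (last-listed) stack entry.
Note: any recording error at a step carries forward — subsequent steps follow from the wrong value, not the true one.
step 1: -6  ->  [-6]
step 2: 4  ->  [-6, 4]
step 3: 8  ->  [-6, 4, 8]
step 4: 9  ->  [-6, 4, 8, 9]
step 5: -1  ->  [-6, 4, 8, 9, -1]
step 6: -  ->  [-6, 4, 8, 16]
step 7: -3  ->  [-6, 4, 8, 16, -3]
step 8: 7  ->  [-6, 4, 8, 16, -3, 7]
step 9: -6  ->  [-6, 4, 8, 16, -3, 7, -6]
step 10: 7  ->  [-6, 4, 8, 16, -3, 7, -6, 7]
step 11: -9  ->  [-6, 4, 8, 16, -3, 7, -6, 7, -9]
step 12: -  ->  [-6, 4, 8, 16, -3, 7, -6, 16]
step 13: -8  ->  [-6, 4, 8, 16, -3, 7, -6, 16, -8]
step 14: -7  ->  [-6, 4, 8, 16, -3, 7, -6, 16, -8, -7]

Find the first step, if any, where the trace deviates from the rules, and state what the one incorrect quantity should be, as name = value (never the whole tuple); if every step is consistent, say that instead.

Recomputing the run from the initial state:
step 1: [-6]
step 2: [-6, 4]
step 3: [-6, 4, 8]
step 4: [-6, 4, 8, 9]
step 5: [-6, 4, 8, 9, -1]
step 6: [-6, 4, 8, 10]
step 7: [-6, 4, 8, 10, -3]
step 8: [-6, 4, 8, 10, -3, 7]
step 9: [-6, 4, 8, 10, -3, 7, -6]
step 10: [-6, 4, 8, 10, -3, 7, -6, 7]
step 11: [-6, 4, 8, 10, -3, 7, -6, 7, -9]
step 12: [-6, 4, 8, 10, -3, 7, -6, 16]
step 13: [-6, 4, 8, 10, -3, 7, -6, 16, -8]
step 14: [-6, 4, 8, 10, -3, 7, -6, 16, -8, -7]
The first disagreement with the trace is at step 6, where the value should be top = 10.

step 6, top = 10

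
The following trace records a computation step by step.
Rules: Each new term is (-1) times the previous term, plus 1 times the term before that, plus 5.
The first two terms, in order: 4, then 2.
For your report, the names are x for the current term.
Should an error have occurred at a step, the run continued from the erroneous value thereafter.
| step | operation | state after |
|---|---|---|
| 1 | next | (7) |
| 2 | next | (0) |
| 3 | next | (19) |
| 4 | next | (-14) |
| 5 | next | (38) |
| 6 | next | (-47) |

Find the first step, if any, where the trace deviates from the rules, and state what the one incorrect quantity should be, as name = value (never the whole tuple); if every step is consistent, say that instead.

step 3, x = 12

step 1: x = -1*(2) + (1)*(4) + (5) = 7 -> checks out
step 2: x = -1*(7) + (1)*(2) + (5) = 0 -> consistent with the trace
step 3: x = -1*(0) + (1)*(7) + (5) = 12 -> first mismatch against the trace
Conclusion: step 3 carries the first error; the entry should be x = 12.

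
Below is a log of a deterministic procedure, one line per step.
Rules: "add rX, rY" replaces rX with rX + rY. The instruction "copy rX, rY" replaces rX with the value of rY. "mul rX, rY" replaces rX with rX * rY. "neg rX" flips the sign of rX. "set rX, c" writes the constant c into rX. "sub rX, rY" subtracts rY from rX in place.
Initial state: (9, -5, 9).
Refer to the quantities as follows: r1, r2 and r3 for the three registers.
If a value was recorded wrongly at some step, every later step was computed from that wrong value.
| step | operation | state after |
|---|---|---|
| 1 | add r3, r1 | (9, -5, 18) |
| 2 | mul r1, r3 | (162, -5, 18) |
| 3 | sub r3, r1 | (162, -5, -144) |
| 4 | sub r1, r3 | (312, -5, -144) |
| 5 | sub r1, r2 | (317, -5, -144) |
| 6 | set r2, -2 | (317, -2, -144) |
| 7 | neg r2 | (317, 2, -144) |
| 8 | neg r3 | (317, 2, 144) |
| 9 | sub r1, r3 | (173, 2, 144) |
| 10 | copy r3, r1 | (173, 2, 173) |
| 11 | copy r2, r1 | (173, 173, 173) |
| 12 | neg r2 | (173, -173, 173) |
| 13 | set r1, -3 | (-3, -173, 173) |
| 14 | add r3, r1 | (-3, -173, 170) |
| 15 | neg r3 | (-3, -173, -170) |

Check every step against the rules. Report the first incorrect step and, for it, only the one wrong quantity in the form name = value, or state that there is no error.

Recomputing the run from the initial state:
step 1: r1 = 9, r2 = -5, r3 = 18
step 2: r1 = 162, r2 = -5, r3 = 18
step 3: r1 = 162, r2 = -5, r3 = -144
step 4: r1 = 306, r2 = -5, r3 = -144
step 5: r1 = 311, r2 = -5, r3 = -144
step 6: r1 = 311, r2 = -2, r3 = -144
step 7: r1 = 311, r2 = 2, r3 = -144
step 8: r1 = 311, r2 = 2, r3 = 144
step 9: r1 = 167, r2 = 2, r3 = 144
step 10: r1 = 167, r2 = 2, r3 = 167
step 11: r1 = 167, r2 = 167, r3 = 167
step 12: r1 = 167, r2 = -167, r3 = 167
step 13: r1 = -3, r2 = -167, r3 = 167
step 14: r1 = -3, r2 = -167, r3 = 164
step 15: r1 = -3, r2 = -167, r3 = -164
The first disagreement with the log is at step 4, where the value should be r1 = 306.

step 4, r1 = 306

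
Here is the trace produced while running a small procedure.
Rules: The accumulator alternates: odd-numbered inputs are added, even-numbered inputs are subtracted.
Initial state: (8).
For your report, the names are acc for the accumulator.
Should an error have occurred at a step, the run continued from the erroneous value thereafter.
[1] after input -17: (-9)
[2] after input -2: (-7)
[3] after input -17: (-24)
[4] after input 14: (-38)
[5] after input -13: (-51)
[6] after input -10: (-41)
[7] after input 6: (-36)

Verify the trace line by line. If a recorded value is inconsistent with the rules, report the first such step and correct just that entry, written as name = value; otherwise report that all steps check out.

step 7, acc = -35

Recomputing the run from the initial state:
step 1: acc = -9
step 2: acc = -7
step 3: acc = -24
step 4: acc = -38
step 5: acc = -51
step 6: acc = -41
step 7: acc = -35
The first disagreement with the trace is at step 7, where the value should be acc = -35.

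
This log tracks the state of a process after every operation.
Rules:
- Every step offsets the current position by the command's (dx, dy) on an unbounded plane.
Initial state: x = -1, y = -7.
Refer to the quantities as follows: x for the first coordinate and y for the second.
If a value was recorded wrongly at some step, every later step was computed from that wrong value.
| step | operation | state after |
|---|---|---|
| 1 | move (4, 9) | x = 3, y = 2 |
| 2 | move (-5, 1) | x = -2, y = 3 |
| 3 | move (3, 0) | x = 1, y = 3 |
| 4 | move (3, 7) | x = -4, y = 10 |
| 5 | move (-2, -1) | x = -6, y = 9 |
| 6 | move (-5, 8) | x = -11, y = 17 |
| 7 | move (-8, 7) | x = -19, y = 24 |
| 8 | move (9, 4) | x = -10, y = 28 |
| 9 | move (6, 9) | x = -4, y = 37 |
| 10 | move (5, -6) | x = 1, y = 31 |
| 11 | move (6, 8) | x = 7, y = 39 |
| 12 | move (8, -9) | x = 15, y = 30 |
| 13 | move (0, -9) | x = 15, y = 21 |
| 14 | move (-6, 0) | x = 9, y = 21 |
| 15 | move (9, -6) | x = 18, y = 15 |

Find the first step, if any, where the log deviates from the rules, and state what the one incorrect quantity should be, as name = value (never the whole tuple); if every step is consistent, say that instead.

step 4, x = 4

Recomputing the run from the initial state:
step 1: x = 3, y = 2
step 2: x = -2, y = 3
step 3: x = 1, y = 3
step 4: x = 4, y = 10
step 5: x = 2, y = 9
step 6: x = -3, y = 17
step 7: x = -11, y = 24
step 8: x = -2, y = 28
step 9: x = 4, y = 37
step 10: x = 9, y = 31
step 11: x = 15, y = 39
step 12: x = 23, y = 30
step 13: x = 23, y = 21
step 14: x = 17, y = 21
step 15: x = 26, y = 15
The first disagreement with the log is at step 4, where the value should be x = 4.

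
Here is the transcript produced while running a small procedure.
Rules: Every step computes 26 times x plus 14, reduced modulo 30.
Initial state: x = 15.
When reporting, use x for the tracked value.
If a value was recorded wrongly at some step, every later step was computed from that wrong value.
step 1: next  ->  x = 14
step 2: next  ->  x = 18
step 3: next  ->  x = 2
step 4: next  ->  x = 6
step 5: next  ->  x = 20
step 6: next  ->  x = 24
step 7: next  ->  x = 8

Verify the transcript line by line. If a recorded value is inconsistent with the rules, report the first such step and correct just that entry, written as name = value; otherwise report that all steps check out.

no error

1. x = (26*15 + 14) mod 30 = 14 (exactly as logged)
2. x = (26*14 + 14) mod 30 = 18 (checks out)
3. x = (26*18 + 14) mod 30 = 2 (confirmed correct)
4. x = (26*2 + 14) mod 30 = 6 (exactly as logged)
5. x = (26*6 + 14) mod 30 = 20 (no discrepancy)
6. x = (26*20 + 14) mod 30 = 24 (consistent with the transcript)
7. x = (26*24 + 14) mod 30 = 8 (same as recorded)
The recomputation confirms every line.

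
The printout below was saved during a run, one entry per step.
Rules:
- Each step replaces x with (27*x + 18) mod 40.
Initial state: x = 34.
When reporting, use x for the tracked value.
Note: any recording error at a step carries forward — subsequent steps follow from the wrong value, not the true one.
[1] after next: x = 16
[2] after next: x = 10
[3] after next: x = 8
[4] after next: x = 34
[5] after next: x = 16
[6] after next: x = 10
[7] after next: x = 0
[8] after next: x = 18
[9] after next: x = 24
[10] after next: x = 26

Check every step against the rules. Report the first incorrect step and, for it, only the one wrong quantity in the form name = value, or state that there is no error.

Recomputing the run from the initial state:
step 1: x = 16
step 2: x = 10
step 3: x = 8
step 4: x = 34
step 5: x = 16
step 6: x = 10
step 7: x = 8
step 8: x = 34
step 9: x = 16
step 10: x = 10
The first disagreement with the printout is at step 7, where the value should be x = 8.

step 7, x = 8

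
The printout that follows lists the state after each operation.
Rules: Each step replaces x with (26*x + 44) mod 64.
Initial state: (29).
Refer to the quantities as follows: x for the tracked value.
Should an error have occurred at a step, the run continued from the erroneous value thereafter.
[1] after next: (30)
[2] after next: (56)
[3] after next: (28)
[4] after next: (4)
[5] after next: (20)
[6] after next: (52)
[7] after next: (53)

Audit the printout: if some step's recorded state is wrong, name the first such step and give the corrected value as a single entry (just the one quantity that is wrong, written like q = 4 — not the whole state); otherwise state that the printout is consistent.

step 7, x = 52

Recomputing the run from the initial state:
step 1: x = 30
step 2: x = 56
step 3: x = 28
step 4: x = 4
step 5: x = 20
step 6: x = 52
step 7: x = 52
The first disagreement with the printout is at step 7, where the value should be x = 52.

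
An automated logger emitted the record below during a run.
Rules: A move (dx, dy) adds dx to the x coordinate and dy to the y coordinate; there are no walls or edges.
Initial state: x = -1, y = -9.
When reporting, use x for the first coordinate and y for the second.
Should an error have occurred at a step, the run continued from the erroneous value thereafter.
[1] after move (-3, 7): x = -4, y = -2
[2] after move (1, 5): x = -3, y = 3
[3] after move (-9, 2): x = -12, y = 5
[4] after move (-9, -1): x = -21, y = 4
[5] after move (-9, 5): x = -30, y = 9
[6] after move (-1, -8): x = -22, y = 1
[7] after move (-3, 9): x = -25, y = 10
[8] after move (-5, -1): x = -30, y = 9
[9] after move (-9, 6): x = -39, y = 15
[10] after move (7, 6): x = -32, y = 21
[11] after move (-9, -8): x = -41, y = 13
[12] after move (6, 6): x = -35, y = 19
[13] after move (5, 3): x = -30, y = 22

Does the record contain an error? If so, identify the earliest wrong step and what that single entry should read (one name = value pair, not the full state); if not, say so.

1. x = -1 + (-3) = -4, y = -9 + (7) = -2 (checks out)
2. x = -4 + (1) = -3, y = -2 + (5) = 3 (checks out)
3. x = -3 + (-9) = -12, y = 3 + (2) = 5 (checks out)
4. x = -12 + (-9) = -21, y = 5 + (-1) = 4 (consistent with the record)
5. x = -21 + (-9) = -30, y = 4 + (5) = 9 (agrees with the record)
6. x = -30 + (-1) = -31, y = 9 + (-8) = 1 (this is not what the record shows)
Step 6 is the first one off; corrected, x = -31.

step 6, x = -31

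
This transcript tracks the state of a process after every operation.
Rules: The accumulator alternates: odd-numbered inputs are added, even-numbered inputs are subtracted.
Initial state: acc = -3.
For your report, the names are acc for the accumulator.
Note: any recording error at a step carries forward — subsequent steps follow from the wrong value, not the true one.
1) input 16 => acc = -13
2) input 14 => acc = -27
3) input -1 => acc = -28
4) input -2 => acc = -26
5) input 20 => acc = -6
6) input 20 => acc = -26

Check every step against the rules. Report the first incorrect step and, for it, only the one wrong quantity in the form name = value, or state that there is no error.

step 1, acc = 13

step 1: acc = -3 + 16 = 13 -> a discrepancy with the transcript
Step 1 is the first one off; corrected, acc = 13.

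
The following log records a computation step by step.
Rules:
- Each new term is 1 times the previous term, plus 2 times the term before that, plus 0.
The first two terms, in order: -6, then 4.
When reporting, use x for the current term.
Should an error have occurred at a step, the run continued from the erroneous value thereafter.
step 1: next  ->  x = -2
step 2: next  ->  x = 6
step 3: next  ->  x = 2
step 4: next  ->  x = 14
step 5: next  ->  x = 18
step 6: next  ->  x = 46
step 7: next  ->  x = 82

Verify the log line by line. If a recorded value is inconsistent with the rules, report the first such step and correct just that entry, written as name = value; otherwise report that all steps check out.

step 1, x = -8

Step 1: x = 1*(4) + (2)*(-6) + (0) = -8 — the log disagrees here.
That makes step 1 the first incorrect line — x = -8 is what it should show.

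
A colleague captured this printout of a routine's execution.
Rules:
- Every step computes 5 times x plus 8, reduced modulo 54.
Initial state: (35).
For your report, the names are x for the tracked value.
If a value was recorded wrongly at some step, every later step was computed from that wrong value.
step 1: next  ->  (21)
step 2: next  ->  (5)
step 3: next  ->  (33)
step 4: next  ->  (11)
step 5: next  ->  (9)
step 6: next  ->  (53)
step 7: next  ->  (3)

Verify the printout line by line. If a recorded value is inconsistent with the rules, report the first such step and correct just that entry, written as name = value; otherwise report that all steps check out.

no error

Recomputing the run from the initial state:
step 1: x = 21
step 2: x = 5
step 3: x = 33
step 4: x = 11
step 5: x = 9
step 6: x = 53
step 7: x = 3
This matches the printout at every step.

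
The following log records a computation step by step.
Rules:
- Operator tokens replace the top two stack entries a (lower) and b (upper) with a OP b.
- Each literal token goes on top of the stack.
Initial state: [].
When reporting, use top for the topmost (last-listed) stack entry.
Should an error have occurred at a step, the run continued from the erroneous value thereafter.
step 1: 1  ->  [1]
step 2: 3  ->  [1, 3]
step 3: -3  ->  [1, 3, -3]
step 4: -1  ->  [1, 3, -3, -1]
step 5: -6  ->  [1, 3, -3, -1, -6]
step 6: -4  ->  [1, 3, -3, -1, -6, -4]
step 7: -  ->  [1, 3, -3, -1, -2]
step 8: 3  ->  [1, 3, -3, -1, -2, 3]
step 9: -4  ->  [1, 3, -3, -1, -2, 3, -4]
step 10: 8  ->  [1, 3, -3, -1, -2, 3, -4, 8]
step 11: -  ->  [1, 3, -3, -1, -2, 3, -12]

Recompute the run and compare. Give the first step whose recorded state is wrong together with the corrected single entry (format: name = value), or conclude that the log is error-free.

Recomputing the run from the initial state:
step 1: [1]
step 2: [1, 3]
step 3: [1, 3, -3]
step 4: [1, 3, -3, -1]
step 5: [1, 3, -3, -1, -6]
step 6: [1, 3, -3, -1, -6, -4]
step 7: [1, 3, -3, -1, -2]
step 8: [1, 3, -3, -1, -2, 3]
step 9: [1, 3, -3, -1, -2, 3, -4]
step 10: [1, 3, -3, -1, -2, 3, -4, 8]
step 11: [1, 3, -3, -1, -2, 3, -12]
This matches the log at every step.

no error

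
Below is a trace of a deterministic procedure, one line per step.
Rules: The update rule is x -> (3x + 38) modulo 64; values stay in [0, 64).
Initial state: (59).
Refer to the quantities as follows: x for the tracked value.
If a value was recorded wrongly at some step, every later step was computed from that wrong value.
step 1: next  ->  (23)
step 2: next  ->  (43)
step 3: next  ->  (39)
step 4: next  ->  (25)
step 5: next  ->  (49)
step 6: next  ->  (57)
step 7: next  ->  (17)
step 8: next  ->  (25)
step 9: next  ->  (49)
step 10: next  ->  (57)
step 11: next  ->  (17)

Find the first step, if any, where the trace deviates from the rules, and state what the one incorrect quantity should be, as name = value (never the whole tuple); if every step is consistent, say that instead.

step 4, x = 27

Recomputing the run from the initial state:
step 1: x = 23
step 2: x = 43
step 3: x = 39
step 4: x = 27
step 5: x = 55
step 6: x = 11
step 7: x = 7
step 8: x = 59
step 9: x = 23
step 10: x = 43
step 11: x = 39
The first disagreement with the trace is at step 4, where the value should be x = 27.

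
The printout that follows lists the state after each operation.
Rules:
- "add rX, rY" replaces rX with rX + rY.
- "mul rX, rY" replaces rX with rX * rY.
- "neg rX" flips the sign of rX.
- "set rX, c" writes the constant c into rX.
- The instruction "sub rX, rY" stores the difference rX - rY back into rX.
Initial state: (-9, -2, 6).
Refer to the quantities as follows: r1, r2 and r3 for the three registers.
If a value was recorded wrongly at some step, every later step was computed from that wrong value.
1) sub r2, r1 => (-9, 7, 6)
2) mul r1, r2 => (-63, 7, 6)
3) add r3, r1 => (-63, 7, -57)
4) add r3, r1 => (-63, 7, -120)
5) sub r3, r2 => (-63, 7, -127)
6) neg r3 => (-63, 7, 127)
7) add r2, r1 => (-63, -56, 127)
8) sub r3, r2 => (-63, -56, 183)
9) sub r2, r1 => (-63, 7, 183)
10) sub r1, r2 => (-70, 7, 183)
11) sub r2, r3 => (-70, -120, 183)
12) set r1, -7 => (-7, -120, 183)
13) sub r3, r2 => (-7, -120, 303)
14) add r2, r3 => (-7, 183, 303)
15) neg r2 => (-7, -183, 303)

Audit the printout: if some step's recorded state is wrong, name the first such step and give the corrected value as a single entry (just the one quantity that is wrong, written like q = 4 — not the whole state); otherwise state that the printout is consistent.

step 11, r2 = -176

Recomputing the run from the initial state:
step 1: r1 = -9, r2 = 7, r3 = 6
step 2: r1 = -63, r2 = 7, r3 = 6
step 3: r1 = -63, r2 = 7, r3 = -57
step 4: r1 = -63, r2 = 7, r3 = -120
step 5: r1 = -63, r2 = 7, r3 = -127
step 6: r1 = -63, r2 = 7, r3 = 127
step 7: r1 = -63, r2 = -56, r3 = 127
step 8: r1 = -63, r2 = -56, r3 = 183
step 9: r1 = -63, r2 = 7, r3 = 183
step 10: r1 = -70, r2 = 7, r3 = 183
step 11: r1 = -70, r2 = -176, r3 = 183
step 12: r1 = -7, r2 = -176, r3 = 183
step 13: r1 = -7, r2 = -176, r3 = 359
step 14: r1 = -7, r2 = 183, r3 = 359
step 15: r1 = -7, r2 = -183, r3 = 359
The first disagreement with the printout is at step 11, where the value should be r2 = -176.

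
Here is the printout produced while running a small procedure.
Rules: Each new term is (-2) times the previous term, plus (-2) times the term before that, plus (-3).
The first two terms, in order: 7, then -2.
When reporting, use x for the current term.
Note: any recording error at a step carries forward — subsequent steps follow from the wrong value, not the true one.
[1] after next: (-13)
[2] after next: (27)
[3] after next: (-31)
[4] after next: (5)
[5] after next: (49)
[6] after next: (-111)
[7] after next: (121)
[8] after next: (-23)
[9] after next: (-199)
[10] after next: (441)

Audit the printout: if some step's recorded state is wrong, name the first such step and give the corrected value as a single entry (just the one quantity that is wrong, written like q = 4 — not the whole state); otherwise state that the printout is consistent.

Recomputing the run from the initial state:
step 1: x = -13
step 2: x = 27
step 3: x = -31
step 4: x = 5
step 5: x = 49
step 6: x = -111
step 7: x = 121
step 8: x = -23
step 9: x = -199
step 10: x = 441
This matches the printout at every step.

no error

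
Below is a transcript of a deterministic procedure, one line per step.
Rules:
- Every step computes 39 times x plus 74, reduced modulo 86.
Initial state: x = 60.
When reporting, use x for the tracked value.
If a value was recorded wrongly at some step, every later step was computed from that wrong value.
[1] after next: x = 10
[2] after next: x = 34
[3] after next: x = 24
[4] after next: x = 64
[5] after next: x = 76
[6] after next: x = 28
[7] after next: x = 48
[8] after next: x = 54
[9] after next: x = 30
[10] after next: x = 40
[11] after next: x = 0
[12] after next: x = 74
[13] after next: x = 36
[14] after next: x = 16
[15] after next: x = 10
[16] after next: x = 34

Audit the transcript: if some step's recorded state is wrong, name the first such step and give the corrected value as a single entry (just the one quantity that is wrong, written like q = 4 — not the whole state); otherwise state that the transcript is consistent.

step 1, x = 6

Recomputing the run from the initial state:
step 1: x = 6
step 2: x = 50
step 3: x = 46
step 4: x = 62
step 5: x = 84
step 6: x = 82
step 7: x = 4
step 8: x = 58
step 9: x = 14
step 10: x = 18
step 11: x = 2
step 12: x = 66
step 13: x = 68
step 14: x = 60
step 15: x = 6
step 16: x = 50
The first disagreement with the transcript is at step 1, where the value should be x = 6.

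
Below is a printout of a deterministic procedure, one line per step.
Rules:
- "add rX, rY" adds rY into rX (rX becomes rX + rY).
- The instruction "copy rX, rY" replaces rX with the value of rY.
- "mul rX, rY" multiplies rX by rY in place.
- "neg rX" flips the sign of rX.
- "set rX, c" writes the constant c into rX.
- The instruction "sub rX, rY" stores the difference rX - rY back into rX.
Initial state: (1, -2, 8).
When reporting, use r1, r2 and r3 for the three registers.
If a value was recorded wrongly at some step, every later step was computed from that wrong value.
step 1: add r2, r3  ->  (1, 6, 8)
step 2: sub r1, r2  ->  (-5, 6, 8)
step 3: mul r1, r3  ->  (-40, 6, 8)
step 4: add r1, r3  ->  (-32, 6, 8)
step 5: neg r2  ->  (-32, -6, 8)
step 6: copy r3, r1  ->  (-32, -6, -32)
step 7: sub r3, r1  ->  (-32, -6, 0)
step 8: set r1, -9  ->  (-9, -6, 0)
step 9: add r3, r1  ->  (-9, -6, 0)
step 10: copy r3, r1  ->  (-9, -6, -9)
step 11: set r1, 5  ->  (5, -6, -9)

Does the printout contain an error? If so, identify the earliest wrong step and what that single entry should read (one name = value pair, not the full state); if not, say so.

step 9, r3 = -9

Step 1: r2 = -2 + 8 = 6 — exactly as logged.
Step 2: r1 = 1 - 6 = -5 — matches.
Step 3: r1 = -5 * 8 = -40 — consistent with the printout.
Step 4: r1 = -40 + 8 = -32 — consistent with the printout.
Step 5: r2 = -(6) = -6 — checks out.
Step 6: r3 = -32 — confirmed correct.
Step 7: r3 = -32 - -32 = 0 — same as recorded.
Step 8: r1 = -9 — in agreement.
Step 9: r3 = 0 + -9 = -9 — a discrepancy with the printout.
The earliest wrong entry is at step 9: it should read r3 = -9.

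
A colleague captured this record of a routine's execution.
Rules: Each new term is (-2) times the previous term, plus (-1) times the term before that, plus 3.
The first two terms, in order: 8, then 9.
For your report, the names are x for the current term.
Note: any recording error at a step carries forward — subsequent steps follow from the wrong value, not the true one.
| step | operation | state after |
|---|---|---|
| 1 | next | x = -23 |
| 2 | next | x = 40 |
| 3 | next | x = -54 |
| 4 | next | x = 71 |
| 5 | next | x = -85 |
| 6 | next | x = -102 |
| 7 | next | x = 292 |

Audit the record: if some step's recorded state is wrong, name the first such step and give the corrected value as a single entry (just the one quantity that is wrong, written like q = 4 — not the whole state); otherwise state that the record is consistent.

Step 1: x = -2*(9) + (-1)*(8) + (3) = -23 — verified.
Step 2: x = -2*(-23) + (-1)*(9) + (3) = 40 — confirmed correct.
Step 3: x = -2*(40) + (-1)*(-23) + (3) = -54 — verified.
Step 4: x = -2*(-54) + (-1)*(40) + (3) = 71 — no discrepancy.
Step 5: x = -2*(71) + (-1)*(-54) + (3) = -85 — agrees with the record.
Step 6: x = -2*(-85) + (-1)*(71) + (3) = 102 — the entry is off here.
So the first discrepancy is step 6, where the right value is x = 102.

step 6, x = 102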